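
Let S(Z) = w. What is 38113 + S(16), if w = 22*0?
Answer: 38113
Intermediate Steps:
w = 0
S(Z) = 0
38113 + S(16) = 38113 + 0 = 38113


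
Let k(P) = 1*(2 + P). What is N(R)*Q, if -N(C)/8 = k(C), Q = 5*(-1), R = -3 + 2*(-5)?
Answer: -440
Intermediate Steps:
R = -13 (R = -3 - 10 = -13)
k(P) = 2 + P
Q = -5
N(C) = -16 - 8*C (N(C) = -8*(2 + C) = -16 - 8*C)
N(R)*Q = (-16 - 8*(-13))*(-5) = (-16 + 104)*(-5) = 88*(-5) = -440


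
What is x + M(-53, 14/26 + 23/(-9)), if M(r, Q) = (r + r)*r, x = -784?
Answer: 4834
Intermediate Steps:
M(r, Q) = 2*r² (M(r, Q) = (2*r)*r = 2*r²)
x + M(-53, 14/26 + 23/(-9)) = -784 + 2*(-53)² = -784 + 2*2809 = -784 + 5618 = 4834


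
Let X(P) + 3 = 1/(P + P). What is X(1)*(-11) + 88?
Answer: 231/2 ≈ 115.50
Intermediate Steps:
X(P) = -3 + 1/(2*P) (X(P) = -3 + 1/(P + P) = -3 + 1/(2*P))
X(1)*(-11) + 88 = (-3 + (1/2)/1)*(-11) + 88 = (-3 + (1/2)*1)*(-11) + 88 = (-3 + 1/2)*(-11) + 88 = -5/2*(-11) + 88 = 55/2 + 88 = 231/2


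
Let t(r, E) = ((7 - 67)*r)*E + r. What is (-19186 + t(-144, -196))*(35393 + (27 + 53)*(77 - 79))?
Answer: -60346025410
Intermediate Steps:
t(r, E) = r - 60*E*r (t(r, E) = (-60*r)*E + r = -60*E*r + r = r - 60*E*r)
(-19186 + t(-144, -196))*(35393 + (27 + 53)*(77 - 79)) = (-19186 - 144*(1 - 60*(-196)))*(35393 + (27 + 53)*(77 - 79)) = (-19186 - 144*(1 + 11760))*(35393 + 80*(-2)) = (-19186 - 144*11761)*(35393 - 160) = (-19186 - 1693584)*35233 = -1712770*35233 = -60346025410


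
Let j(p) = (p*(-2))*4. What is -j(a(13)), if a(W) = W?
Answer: 104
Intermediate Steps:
j(p) = -8*p (j(p) = -2*p*4 = -8*p)
-j(a(13)) = -(-8)*13 = -1*(-104) = 104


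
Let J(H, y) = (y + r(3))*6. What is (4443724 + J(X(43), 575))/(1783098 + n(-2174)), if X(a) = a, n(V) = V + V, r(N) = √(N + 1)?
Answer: 2223593/889375 ≈ 2.5002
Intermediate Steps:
r(N) = √(1 + N)
n(V) = 2*V
J(H, y) = 12 + 6*y (J(H, y) = (y + √(1 + 3))*6 = (y + √4)*6 = (y + 2)*6 = (2 + y)*6 = 12 + 6*y)
(4443724 + J(X(43), 575))/(1783098 + n(-2174)) = (4443724 + (12 + 6*575))/(1783098 + 2*(-2174)) = (4443724 + (12 + 3450))/(1783098 - 4348) = (4443724 + 3462)/1778750 = 4447186*(1/1778750) = 2223593/889375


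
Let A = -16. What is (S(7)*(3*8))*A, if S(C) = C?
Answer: -2688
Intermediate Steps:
(S(7)*(3*8))*A = (7*(3*8))*(-16) = (7*24)*(-16) = 168*(-16) = -2688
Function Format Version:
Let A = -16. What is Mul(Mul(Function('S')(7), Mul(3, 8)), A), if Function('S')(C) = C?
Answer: -2688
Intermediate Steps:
Mul(Mul(Function('S')(7), Mul(3, 8)), A) = Mul(Mul(7, Mul(3, 8)), -16) = Mul(Mul(7, 24), -16) = Mul(168, -16) = -2688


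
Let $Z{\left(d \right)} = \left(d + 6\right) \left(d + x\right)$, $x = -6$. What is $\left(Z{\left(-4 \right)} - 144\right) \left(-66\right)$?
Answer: $10824$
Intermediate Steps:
$Z{\left(d \right)} = \left(-6 + d\right) \left(6 + d\right)$ ($Z{\left(d \right)} = \left(d + 6\right) \left(d - 6\right) = \left(6 + d\right) \left(-6 + d\right) = \left(-6 + d\right) \left(6 + d\right)$)
$\left(Z{\left(-4 \right)} - 144\right) \left(-66\right) = \left(\left(-36 + \left(-4\right)^{2}\right) - 144\right) \left(-66\right) = \left(\left(-36 + 16\right) - 144\right) \left(-66\right) = \left(-20 - 144\right) \left(-66\right) = \left(-164\right) \left(-66\right) = 10824$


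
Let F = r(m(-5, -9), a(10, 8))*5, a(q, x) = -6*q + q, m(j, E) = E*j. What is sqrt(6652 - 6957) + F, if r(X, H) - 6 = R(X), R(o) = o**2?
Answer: 10155 + I*sqrt(305) ≈ 10155.0 + 17.464*I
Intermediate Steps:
a(q, x) = -5*q
r(X, H) = 6 + X**2
F = 10155 (F = (6 + (-9*(-5))**2)*5 = (6 + 45**2)*5 = (6 + 2025)*5 = 2031*5 = 10155)
sqrt(6652 - 6957) + F = sqrt(6652 - 6957) + 10155 = sqrt(-305) + 10155 = I*sqrt(305) + 10155 = 10155 + I*sqrt(305)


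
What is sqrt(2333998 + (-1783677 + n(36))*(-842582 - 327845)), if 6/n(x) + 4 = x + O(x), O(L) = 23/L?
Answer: sqrt(115291345954227421)/235 ≈ 1.4449e+6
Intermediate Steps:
n(x) = 6/(-4 + x + 23/x) (n(x) = 6/(-4 + (x + 23/x)) = 6/(-4 + x + 23/x))
sqrt(2333998 + (-1783677 + n(36))*(-842582 - 327845)) = sqrt(2333998 + (-1783677 + 6*36/(23 + 36*(-4 + 36)))*(-842582 - 327845)) = sqrt(2333998 + (-1783677 + 6*36/(23 + 36*32))*(-1170427)) = sqrt(2333998 + (-1783677 + 6*36/(23 + 1152))*(-1170427)) = sqrt(2333998 + (-1783677 + 6*36/1175)*(-1170427)) = sqrt(2333998 + (-1783677 + 6*36*(1/1175))*(-1170427)) = sqrt(2333998 + (-1783677 + 216/1175)*(-1170427)) = sqrt(2333998 - 2095820259/1175*(-1170427)) = sqrt(2333998 + 2453004618280593/1175) = sqrt(2453007360728243/1175) = sqrt(115291345954227421)/235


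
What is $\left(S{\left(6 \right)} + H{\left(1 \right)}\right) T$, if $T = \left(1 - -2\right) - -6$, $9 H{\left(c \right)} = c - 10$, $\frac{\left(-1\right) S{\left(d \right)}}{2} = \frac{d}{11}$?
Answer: $- \frac{207}{11} \approx -18.818$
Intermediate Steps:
$S{\left(d \right)} = - \frac{2 d}{11}$ ($S{\left(d \right)} = - 2 \frac{d}{11} = - \frac{2 d}{11}$)
$H{\left(c \right)} = - \frac{10}{9} + \frac{c}{9}$ ($H{\left(c \right)} = \frac{c - 10}{9} = \frac{-10 + c}{9} = - \frac{10}{9} + \frac{c}{9}$)
$T = 9$ ($T = \left(1 + 2\right) + 6 = 3 + 6 = 9$)
$\left(S{\left(6 \right)} + H{\left(1 \right)}\right) T = \left(\left(- \frac{2}{11}\right) 6 + \left(- \frac{10}{9} + \frac{1}{9} \cdot 1\right)\right) 9 = \left(- \frac{12}{11} + \left(- \frac{10}{9} + \frac{1}{9}\right)\right) 9 = \left(- \frac{12}{11} - 1\right) 9 = \left(- \frac{23}{11}\right) 9 = - \frac{207}{11}$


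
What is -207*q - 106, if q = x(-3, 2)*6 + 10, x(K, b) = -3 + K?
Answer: 5276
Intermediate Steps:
q = -26 (q = (-3 - 3)*6 + 10 = -6*6 + 10 = -36 + 10 = -26)
-207*q - 106 = -207*(-26) - 106 = 5382 - 106 = 5276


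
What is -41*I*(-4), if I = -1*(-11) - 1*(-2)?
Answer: 2132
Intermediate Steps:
I = 13 (I = 11 + 2 = 13)
-41*I*(-4) = -41*13*(-4) = -533*(-4) = 2132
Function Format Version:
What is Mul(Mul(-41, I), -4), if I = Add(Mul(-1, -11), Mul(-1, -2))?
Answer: 2132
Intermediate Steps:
I = 13 (I = Add(11, 2) = 13)
Mul(Mul(-41, I), -4) = Mul(Mul(-41, 13), -4) = Mul(-533, -4) = 2132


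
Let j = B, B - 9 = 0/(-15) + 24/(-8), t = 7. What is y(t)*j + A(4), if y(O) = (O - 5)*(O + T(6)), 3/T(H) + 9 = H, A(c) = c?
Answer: 76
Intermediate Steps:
B = 6 (B = 9 + (0/(-15) + 24/(-8)) = 9 + (0*(-1/15) + 24*(-⅛)) = 9 + (0 - 3) = 9 - 3 = 6)
T(H) = 3/(-9 + H)
j = 6
y(O) = (-1 + O)*(-5 + O) (y(O) = (O - 5)*(O + 3/(-9 + 6)) = (-5 + O)*(O + 3/(-3)) = (-5 + O)*(O + 3*(-⅓)) = (-5 + O)*(O - 1) = (-5 + O)*(-1 + O) = (-1 + O)*(-5 + O))
y(t)*j + A(4) = (5 + 7² - 6*7)*6 + 4 = (5 + 49 - 42)*6 + 4 = 12*6 + 4 = 72 + 4 = 76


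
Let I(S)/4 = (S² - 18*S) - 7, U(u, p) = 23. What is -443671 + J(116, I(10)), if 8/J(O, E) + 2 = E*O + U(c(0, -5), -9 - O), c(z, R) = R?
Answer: -17900793845/40347 ≈ -4.4367e+5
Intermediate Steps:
I(S) = -28 - 72*S + 4*S² (I(S) = 4*((S² - 18*S) - 7) = 4*(-7 + S² - 18*S) = -28 - 72*S + 4*S²)
J(O, E) = 8/(21 + E*O) (J(O, E) = 8/(-2 + (E*O + 23)) = 8/(-2 + (23 + E*O)) = 8/(21 + E*O))
-443671 + J(116, I(10)) = -443671 + 8/(21 + (-28 - 72*10 + 4*10²)*116) = -443671 + 8/(21 + (-28 - 720 + 4*100)*116) = -443671 + 8/(21 + (-28 - 720 + 400)*116) = -443671 + 8/(21 - 348*116) = -443671 + 8/(21 - 40368) = -443671 + 8/(-40347) = -443671 + 8*(-1/40347) = -443671 - 8/40347 = -17900793845/40347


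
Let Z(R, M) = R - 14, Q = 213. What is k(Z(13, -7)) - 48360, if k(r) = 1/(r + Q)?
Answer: -10252319/212 ≈ -48360.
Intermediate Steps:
Z(R, M) = -14 + R
k(r) = 1/(213 + r) (k(r) = 1/(r + 213) = 1/(213 + r))
k(Z(13, -7)) - 48360 = 1/(213 + (-14 + 13)) - 48360 = 1/(213 - 1) - 48360 = 1/212 - 48360 = -10252319/212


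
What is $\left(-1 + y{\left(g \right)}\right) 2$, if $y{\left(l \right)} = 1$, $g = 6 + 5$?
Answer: $0$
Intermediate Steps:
$g = 11$
$\left(-1 + y{\left(g \right)}\right) 2 = \left(-1 + 1\right) 2 = 0 \cdot 2 = 0$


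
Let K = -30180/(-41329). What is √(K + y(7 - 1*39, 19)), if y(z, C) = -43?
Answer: I*√72200399143/41329 ≈ 6.5015*I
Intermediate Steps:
K = 30180/41329 (K = -30180*(-1/41329) = 30180/41329 ≈ 0.73024)
√(K + y(7 - 1*39, 19)) = √(30180/41329 - 43) = √(-1746967/41329) = I*√72200399143/41329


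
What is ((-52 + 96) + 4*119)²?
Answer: 270400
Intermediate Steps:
((-52 + 96) + 4*119)² = (44 + 476)² = 520² = 270400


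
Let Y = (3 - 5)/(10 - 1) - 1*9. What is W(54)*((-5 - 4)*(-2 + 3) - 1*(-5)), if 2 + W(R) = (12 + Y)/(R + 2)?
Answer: 983/126 ≈ 7.8016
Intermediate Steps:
Y = -83/9 (Y = -2/9 - 9 = -83/9 ≈ -9.2222)
W(R) = -2 + 25/(9*(2 + R)) (W(R) = -2 + (12 - 83/9)/(R + 2) = -2 + 25/(9*(2 + R)))
W(54)*((-5 - 4)*(-2 + 3) - 1*(-5)) = ((-11 - 18*54)/(9*(2 + 54)))*((-5 - 4)*(-2 + 3) - 1*(-5)) = ((⅑)*(-11 - 972)/56)*(-9*1 + 5) = ((⅑)*(1/56)*(-983))*(-9 + 5) = -983/504*(-4) = 983/126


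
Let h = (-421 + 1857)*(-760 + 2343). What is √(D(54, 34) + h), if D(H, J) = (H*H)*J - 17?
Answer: √2372315 ≈ 1540.2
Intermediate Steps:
D(H, J) = -17 + J*H² (D(H, J) = H²*J - 17 = J*H² - 17 = -17 + J*H²)
h = 2273188 (h = 1436*1583 = 2273188)
√(D(54, 34) + h) = √((-17 + 34*54²) + 2273188) = √((-17 + 34*2916) + 2273188) = √((-17 + 99144) + 2273188) = √(99127 + 2273188) = √2372315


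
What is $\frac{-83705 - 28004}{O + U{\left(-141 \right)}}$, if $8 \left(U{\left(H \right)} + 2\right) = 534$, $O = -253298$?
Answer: $\frac{446836}{1012933} \approx 0.44113$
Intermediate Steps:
$U{\left(H \right)} = \frac{259}{4}$ ($U{\left(H \right)} = -2 + \frac{1}{8} \cdot 534 = -2 + \frac{267}{4} = \frac{259}{4}$)
$\frac{-83705 - 28004}{O + U{\left(-141 \right)}} = \frac{-83705 - 28004}{-253298 + \frac{259}{4}} = - \frac{111709}{- \frac{1012933}{4}} = \left(-111709\right) \left(- \frac{4}{1012933}\right) = \frac{446836}{1012933}$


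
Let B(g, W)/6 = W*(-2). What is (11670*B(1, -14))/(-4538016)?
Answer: -1945/4502 ≈ -0.43203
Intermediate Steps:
B(g, W) = -12*W (B(g, W) = 6*(W*(-2)) = 6*(-2*W) = -12*W)
(11670*B(1, -14))/(-4538016) = (11670*(-12*(-14)))/(-4538016) = (11670*168)*(-1/4538016) = 1960560*(-1/4538016) = -1945/4502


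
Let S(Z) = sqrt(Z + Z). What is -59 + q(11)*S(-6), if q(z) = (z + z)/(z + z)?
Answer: -59 + 2*I*sqrt(3) ≈ -59.0 + 3.4641*I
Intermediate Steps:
q(z) = 1 (q(z) = (2*z)/((2*z)) = (2*z)*(1/(2*z)) = 1)
S(Z) = sqrt(2)*sqrt(Z) (S(Z) = sqrt(2*Z) = sqrt(2)*sqrt(Z))
-59 + q(11)*S(-6) = -59 + 1*(sqrt(2)*sqrt(-6)) = -59 + 1*(sqrt(2)*(I*sqrt(6))) = -59 + 1*(2*I*sqrt(3)) = -59 + 2*I*sqrt(3)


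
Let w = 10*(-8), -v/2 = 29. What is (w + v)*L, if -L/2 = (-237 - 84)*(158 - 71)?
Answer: -7707852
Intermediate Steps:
v = -58 (v = -2*29 = -58)
L = 55854 (L = -2*(-237 - 84)*(158 - 71) = -(-642)*87 = -2*(-27927) = 55854)
w = -80
(w + v)*L = (-80 - 58)*55854 = -138*55854 = -7707852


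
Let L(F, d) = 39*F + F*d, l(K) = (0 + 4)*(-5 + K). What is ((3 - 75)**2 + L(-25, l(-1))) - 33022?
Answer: -28213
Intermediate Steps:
l(K) = -20 + 4*K (l(K) = 4*(-5 + K) = -20 + 4*K)
((3 - 75)**2 + L(-25, l(-1))) - 33022 = ((3 - 75)**2 - 25*(39 + (-20 + 4*(-1)))) - 33022 = ((-72)**2 - 25*(39 + (-20 - 4))) - 33022 = (5184 - 25*(39 - 24)) - 33022 = (5184 - 25*15) - 33022 = (5184 - 375) - 33022 = 4809 - 33022 = -28213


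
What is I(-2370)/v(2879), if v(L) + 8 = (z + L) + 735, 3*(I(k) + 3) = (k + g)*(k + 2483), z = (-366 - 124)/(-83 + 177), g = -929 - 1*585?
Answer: -20628347/507711 ≈ -40.630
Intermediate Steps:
g = -1514 (g = -929 - 585 = -1514)
z = -245/47 (z = -490/94 = -490*1/94 = -245/47 ≈ -5.2128)
I(k) = -3 + (-1514 + k)*(2483 + k)/3 (I(k) = -3 + ((k - 1514)*(k + 2483))/3 = -3 + ((-1514 + k)*(2483 + k))/3 = -3 + (-1514 + k)*(2483 + k)/3)
v(L) = 33924/47 + L (v(L) = -8 + ((-245/47 + L) + 735) = -8 + (34300/47 + L) = 33924/47 + L)
I(-2370)/v(2879) = (-3759271/3 + 323*(-2370) + (⅓)*(-2370)²)/(33924/47 + 2879) = (-3759271/3 - 765510 + (⅓)*5616900)/(169237/47) = (-3759271/3 - 765510 + 1872300)*(47/169237) = -438901/3*47/169237 = -20628347/507711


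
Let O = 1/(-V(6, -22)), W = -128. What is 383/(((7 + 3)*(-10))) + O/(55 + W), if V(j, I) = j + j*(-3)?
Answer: -41951/10950 ≈ -3.8311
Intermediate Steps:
V(j, I) = -2*j (V(j, I) = j - 3*j = -2*j)
O = 1/12 (O = 1/(-(-2)*6) = 1/(-1*(-12)) = 1/12 ≈ 0.083333)
383/(((7 + 3)*(-10))) + O/(55 + W) = 383/(((7 + 3)*(-10))) + 1/(12*(55 - 128)) = 383/((10*(-10))) + (1/12)/(-73) = 383/(-100) + (1/12)*(-1/73) = 383*(-1/100) - 1/876 = -383/100 - 1/876 = -41951/10950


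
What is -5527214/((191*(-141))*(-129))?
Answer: -5527214/3474099 ≈ -1.5910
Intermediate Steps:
-5527214/((191*(-141))*(-129)) = -5527214/((-26931*(-129))) = -5527214/3474099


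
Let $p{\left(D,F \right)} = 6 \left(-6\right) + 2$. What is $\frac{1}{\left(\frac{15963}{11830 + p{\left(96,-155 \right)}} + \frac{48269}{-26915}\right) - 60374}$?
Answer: $- \frac{105829780}{6389413716713} \approx -1.6563 \cdot 10^{-5}$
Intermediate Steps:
$p{\left(D,F \right)} = -34$ ($p{\left(D,F \right)} = -36 + 2 = -34$)
$\frac{1}{\left(\frac{15963}{11830 + p{\left(96,-155 \right)}} + \frac{48269}{-26915}\right) - 60374} = \frac{1}{\left(\frac{15963}{11830 - 34} + \frac{48269}{-26915}\right) - 60374} = \frac{1}{\left(\frac{15963}{11796} + 48269 \left(- \frac{1}{26915}\right)\right) - 60374} = \frac{1}{\left(15963 \cdot \frac{1}{11796} - \frac{48269}{26915}\right) - 60374} = \frac{1}{\left(\frac{5321}{3932} - \frac{48269}{26915}\right) - 60374} = \frac{1}{- \frac{46578993}{105829780} - 60374} = \frac{1}{- \frac{6389413716713}{105829780}} = - \frac{105829780}{6389413716713}$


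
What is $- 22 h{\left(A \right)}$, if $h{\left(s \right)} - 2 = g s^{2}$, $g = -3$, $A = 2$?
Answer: $220$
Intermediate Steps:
$h{\left(s \right)} = 2 - 3 s^{2}$
$- 22 h{\left(A \right)} = - 22 \left(2 - 3 \cdot 2^{2}\right) = - 22 \left(2 - 12\right) = \left(-22\right) \left(-10\right) = 220$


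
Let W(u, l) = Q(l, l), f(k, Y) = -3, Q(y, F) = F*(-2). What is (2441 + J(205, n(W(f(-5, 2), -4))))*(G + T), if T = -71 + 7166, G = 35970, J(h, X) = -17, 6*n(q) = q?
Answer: 104389560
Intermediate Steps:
Q(y, F) = -2*F
W(u, l) = -2*l
n(q) = q/6
T = 7095
(2441 + J(205, n(W(f(-5, 2), -4))))*(G + T) = (2441 - 17)*(35970 + 7095) = 2424*43065 = 104389560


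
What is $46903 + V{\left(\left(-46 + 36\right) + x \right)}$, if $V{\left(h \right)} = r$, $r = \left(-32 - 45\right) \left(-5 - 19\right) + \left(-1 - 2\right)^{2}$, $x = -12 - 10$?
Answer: $48760$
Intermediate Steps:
$x = -22$
$r = 1857$ ($r = \left(-77\right) \left(-24\right) + \left(-3\right)^{2} = 1848 + 9 = 1857$)
$V{\left(h \right)} = 1857$
$46903 + V{\left(\left(-46 + 36\right) + x \right)} = 46903 + 1857 = 48760$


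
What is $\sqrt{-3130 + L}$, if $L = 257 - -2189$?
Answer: $6 i \sqrt{19} \approx 26.153 i$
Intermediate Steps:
$L = 2446$ ($L = 257 + 2189 = 2446$)
$\sqrt{-3130 + L} = \sqrt{-3130 + 2446} = \sqrt{-684} = 6 i \sqrt{19}$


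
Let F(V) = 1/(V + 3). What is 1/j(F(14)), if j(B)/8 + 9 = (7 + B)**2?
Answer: 289/94392 ≈ 0.0030617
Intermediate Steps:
F(V) = 1/(3 + V)
j(B) = -72 + 8*(7 + B)**2
1/j(F(14)) = 1/(-72 + 8*(7 + 1/(3 + 14))**2) = 1/(-72 + 8*(7 + 1/17)**2) = 1/(-72 + 8*(120/17)**2) = 1/(-72 + 8*(14400/289)) = 1/(-72 + 115200/289) = 1/(94392/289) = 289/94392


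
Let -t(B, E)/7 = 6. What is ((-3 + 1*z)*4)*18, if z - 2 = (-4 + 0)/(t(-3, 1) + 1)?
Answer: -2664/41 ≈ -64.976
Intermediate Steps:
t(B, E) = -42 (t(B, E) = -7*6 = -42)
z = 86/41 (z = 2 + (-4 + 0)/(-42 + 1) = 2 - 4/(-41) = 2 - 4*(-1/41) = 2 + 4/41 = 86/41 ≈ 2.0976)
((-3 + 1*z)*4)*18 = ((-3 + 1*(86/41))*4)*18 = ((-3 + 86/41)*4)*18 = -37/41*4*18 = -148/41*18 = -2664/41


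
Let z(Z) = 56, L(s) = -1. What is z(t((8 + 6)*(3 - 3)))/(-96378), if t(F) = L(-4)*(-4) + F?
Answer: -28/48189 ≈ -0.00058105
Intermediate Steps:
t(F) = 4 + F (t(F) = -1*(-4) + F = 4 + F)
z(t((8 + 6)*(3 - 3)))/(-96378) = 56/(-96378) = 56*(-1/96378) = -28/48189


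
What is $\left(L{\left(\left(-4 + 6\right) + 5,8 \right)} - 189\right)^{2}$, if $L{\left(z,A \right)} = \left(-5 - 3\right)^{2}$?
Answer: $15625$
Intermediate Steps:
$L{\left(z,A \right)} = 64$ ($L{\left(z,A \right)} = \left(-8\right)^{2} = 64$)
$\left(L{\left(\left(-4 + 6\right) + 5,8 \right)} - 189\right)^{2} = \left(64 - 189\right)^{2} = \left(-125\right)^{2} = 15625$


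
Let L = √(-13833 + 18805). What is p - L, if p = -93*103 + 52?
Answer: -9527 - 2*√1243 ≈ -9597.5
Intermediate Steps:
p = -9527 (p = -9579 + 52 = -9527)
L = 2*√1243 (L = √4972 = 2*√1243 ≈ 70.512)
p - L = -9527 - 2*√1243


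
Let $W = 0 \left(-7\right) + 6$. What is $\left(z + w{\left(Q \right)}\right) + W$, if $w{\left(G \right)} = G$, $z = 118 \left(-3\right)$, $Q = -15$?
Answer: $-363$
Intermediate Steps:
$W = 6$ ($W = 0 + 6 = 6$)
$z = -354$
$\left(z + w{\left(Q \right)}\right) + W = \left(-354 - 15\right) + 6 = -369 + 6 = -363$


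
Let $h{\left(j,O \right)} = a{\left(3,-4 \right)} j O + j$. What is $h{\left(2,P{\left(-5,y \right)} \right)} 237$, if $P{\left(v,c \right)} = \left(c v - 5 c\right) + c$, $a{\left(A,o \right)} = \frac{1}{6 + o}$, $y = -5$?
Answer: $11139$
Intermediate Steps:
$P{\left(v,c \right)} = - 4 c + c v$ ($P{\left(v,c \right)} = \left(- 5 c + c v\right) + c = - 4 c + c v$)
$h{\left(j,O \right)} = j + \frac{O j}{2}$ ($h{\left(j,O \right)} = \frac{j}{6 - 4} O + j = \frac{j}{2} O + j = \frac{O j}{2} + j = j + \frac{O j}{2}$)
$h{\left(2,P{\left(-5,y \right)} \right)} 237 = \frac{1}{2} \cdot 2 \left(2 - 5 \left(-4 - 5\right)\right) 237 = \frac{1}{2} \cdot 2 \left(2 - -45\right) 237 = \frac{1}{2} \cdot 2 \left(2 + 45\right) 237 = \frac{1}{2} \cdot 2 \cdot 47 \cdot 237 = 47 \cdot 237 = 11139$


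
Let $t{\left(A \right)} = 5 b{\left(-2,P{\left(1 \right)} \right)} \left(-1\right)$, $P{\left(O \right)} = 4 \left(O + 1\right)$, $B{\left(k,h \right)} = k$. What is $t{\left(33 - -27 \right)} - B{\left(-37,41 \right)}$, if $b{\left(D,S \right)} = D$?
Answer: $47$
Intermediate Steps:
$P{\left(O \right)} = 4 + 4 O$ ($P{\left(O \right)} = 4 \left(1 + O\right) = 4 + 4 O$)
$t{\left(A \right)} = 10$ ($t{\left(A \right)} = 5 \left(-2\right) \left(-1\right) = \left(-10\right) \left(-1\right) = 10$)
$t{\left(33 - -27 \right)} - B{\left(-37,41 \right)} = 10 - -37 = 10 + 37 = 47$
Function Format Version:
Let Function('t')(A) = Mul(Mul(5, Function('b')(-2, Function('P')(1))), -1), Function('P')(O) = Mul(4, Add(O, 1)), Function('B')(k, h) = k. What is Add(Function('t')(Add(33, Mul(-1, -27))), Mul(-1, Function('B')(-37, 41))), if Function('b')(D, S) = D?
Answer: 47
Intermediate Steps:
Function('P')(O) = Add(4, Mul(4, O)) (Function('P')(O) = Mul(4, Add(1, O)) = Add(4, Mul(4, O)))
Function('t')(A) = 10 (Function('t')(A) = Mul(Mul(5, -2), -1) = Mul(-10, -1) = 10)
Add(Function('t')(Add(33, Mul(-1, -27))), Mul(-1, Function('B')(-37, 41))) = Add(10, Mul(-1, -37)) = Add(10, 37) = 47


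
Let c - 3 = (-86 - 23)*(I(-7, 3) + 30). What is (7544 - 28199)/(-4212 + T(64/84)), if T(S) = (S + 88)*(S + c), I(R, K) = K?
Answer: 535815/8383012 ≈ 0.063917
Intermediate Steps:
c = -3594 (c = 3 + (-86 - 23)*(3 + 30) = 3 - 109*33 = 3 - 3597 = -3594)
T(S) = (-3594 + S)*(88 + S) (T(S) = (S + 88)*(S - 3594) = (88 + S)*(-3594 + S) = (-3594 + S)*(88 + S))
(7544 - 28199)/(-4212 + T(64/84)) = (7544 - 28199)/(-4212 + (-316272 + (64/84)² - 224384/84)) = -20655/(-4212 + (-316272 + (64*(1/84))² - 224384/84)) = -20655/(-4212 + (-316272 + (16/21)² - 3506*16/21)) = -20655/(-4212 + (-316272 + 256/441 - 56096/21)) = -20655/(-4212 - 140653712/441) = -20655/(-142511204/441) = -20655*(-441/142511204) = 535815/8383012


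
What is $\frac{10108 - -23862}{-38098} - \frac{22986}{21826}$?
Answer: $- \frac{9402034}{4834459} \approx -1.9448$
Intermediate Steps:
$\frac{10108 - -23862}{-38098} - \frac{22986}{21826} = \left(10108 + 23862\right) \left(- \frac{1}{38098}\right) - \frac{11493}{10913} = 33970 \left(- \frac{1}{38098}\right) - \frac{11493}{10913} = - \frac{395}{443} - \frac{11493}{10913} = - \frac{9402034}{4834459}$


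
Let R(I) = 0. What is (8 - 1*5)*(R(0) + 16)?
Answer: 48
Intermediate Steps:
(8 - 1*5)*(R(0) + 16) = (8 - 1*5)*(0 + 16) = (8 - 5)*16 = 3*16 = 48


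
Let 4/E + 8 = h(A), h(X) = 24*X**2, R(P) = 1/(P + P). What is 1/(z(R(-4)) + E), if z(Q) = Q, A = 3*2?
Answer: -856/103 ≈ -8.3107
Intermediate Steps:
R(P) = 1/(2*P)
A = 6
E = 1/214 (E = 4/(-8 + 24*6**2) = 4/(-8 + 24*36) = 4/(-8 + 864) = 4/856 = 4*(1/856) = 1/214 ≈ 0.0046729)
1/(z(R(-4)) + E) = 1/((1/2)/(-4) + 1/214) = 1/((1/2)*(-1/4) + 1/214) = 1/(-1/8 + 1/214) = 1/(-103/856) = -856/103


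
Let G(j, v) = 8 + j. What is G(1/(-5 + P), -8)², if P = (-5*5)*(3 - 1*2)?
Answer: 57121/900 ≈ 63.468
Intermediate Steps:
P = -25 (P = -25*(3 - 2) = -25*1 = -25)
G(1/(-5 + P), -8)² = (8 + 1/(-5 - 25))² = (8 + 1/(-30))² = (8 - 1/30)² = (239/30)² = 57121/900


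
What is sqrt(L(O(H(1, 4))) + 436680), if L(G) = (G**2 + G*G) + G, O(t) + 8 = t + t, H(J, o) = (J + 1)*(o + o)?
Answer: 4*sqrt(27366) ≈ 661.71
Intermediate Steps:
H(J, o) = 2*o*(1 + J) (H(J, o) = (1 + J)*(2*o) = 2*o*(1 + J))
O(t) = -8 + 2*t (O(t) = -8 + (t + t) = -8 + 2*t)
L(G) = G + 2*G**2 (L(G) = (G**2 + G**2) + G = 2*G**2 + G = G + 2*G**2)
sqrt(L(O(H(1, 4))) + 436680) = sqrt((-8 + 2*(2*4*(1 + 1)))*(1 + 2*(-8 + 2*(2*4*(1 + 1)))) + 436680) = sqrt((-8 + 2*(2*4*2))*(1 + 2*(-8 + 2*(2*4*2))) + 436680) = sqrt((-8 + 2*16)*(1 + 2*(-8 + 2*16)) + 436680) = sqrt((-8 + 32)*(1 + 2*(-8 + 32)) + 436680) = sqrt(24*(1 + 2*24) + 436680) = sqrt(24*(1 + 48) + 436680) = sqrt(24*49 + 436680) = sqrt(1176 + 436680) = sqrt(437856) = 4*sqrt(27366)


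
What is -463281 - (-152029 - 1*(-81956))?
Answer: -393208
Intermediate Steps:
-463281 - (-152029 - 1*(-81956)) = -463281 - (-152029 + 81956) = -463281 - 1*(-70073) = -463281 + 70073 = -393208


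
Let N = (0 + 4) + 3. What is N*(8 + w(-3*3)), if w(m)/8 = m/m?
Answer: 112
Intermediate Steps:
N = 7 (N = 4 + 3 = 7)
w(m) = 8 (w(m) = 8*(m/m) = 8*1 = 8)
N*(8 + w(-3*3)) = 7*(8 + 8) = 7*16 = 112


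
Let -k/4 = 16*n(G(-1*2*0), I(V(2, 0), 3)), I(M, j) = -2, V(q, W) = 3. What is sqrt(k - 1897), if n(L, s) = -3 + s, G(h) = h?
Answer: I*sqrt(1577) ≈ 39.711*I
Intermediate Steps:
k = 320 (k = -64*(-3 - 2) = -64*(-5) = -4*(-80) = 320)
sqrt(k - 1897) = sqrt(320 - 1897) = sqrt(-1577) = I*sqrt(1577)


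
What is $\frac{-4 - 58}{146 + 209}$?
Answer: $- \frac{62}{355} \approx -0.17465$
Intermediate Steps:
$\frac{-4 - 58}{146 + 209} = - \frac{62}{355}$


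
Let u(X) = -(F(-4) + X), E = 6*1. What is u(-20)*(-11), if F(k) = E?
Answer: -154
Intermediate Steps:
E = 6
F(k) = 6
u(X) = -6 - X (u(X) = -(6 + X) = -6 - X)
u(-20)*(-11) = (-6 - 1*(-20))*(-11) = (-6 + 20)*(-11) = 14*(-11) = -154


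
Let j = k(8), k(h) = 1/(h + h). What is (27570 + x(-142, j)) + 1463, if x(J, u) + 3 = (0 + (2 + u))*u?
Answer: 7431713/256 ≈ 29030.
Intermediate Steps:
k(h) = 1/(2*h)
j = 1/16 (j = (½)/8 = (½)*(⅛) = 1/16 ≈ 0.062500)
x(J, u) = -3 + u*(2 + u) (x(J, u) = -3 + (0 + (2 + u))*u = -3 + (2 + u)*u = -3 + u*(2 + u))
(27570 + x(-142, j)) + 1463 = (27570 + (-3 + (1/16)² + 2*(1/16))) + 1463 = (27570 + (-3 + 1/256 + ⅛)) + 1463 = (27570 - 735/256) + 1463 = 7057185/256 + 1463 = 7431713/256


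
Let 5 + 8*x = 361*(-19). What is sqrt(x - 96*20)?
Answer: I*sqrt(2778) ≈ 52.707*I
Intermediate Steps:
x = -858 (x = -5/8 + (361*(-19))/8 = -5/8 + (1/8)*(-6859) = -5/8 - 6859/8 = -858)
sqrt(x - 96*20) = sqrt(-858 - 96*20) = sqrt(-858 - 1920) = sqrt(-2778) = I*sqrt(2778)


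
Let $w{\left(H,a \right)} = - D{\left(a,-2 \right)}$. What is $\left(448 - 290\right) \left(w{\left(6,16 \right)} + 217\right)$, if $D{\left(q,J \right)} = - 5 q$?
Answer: $46926$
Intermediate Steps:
$w{\left(H,a \right)} = 5 a$ ($w{\left(H,a \right)} = - \left(-5\right) a = 5 a$)
$\left(448 - 290\right) \left(w{\left(6,16 \right)} + 217\right) = \left(448 - 290\right) \left(5 \cdot 16 + 217\right) = 158 \left(80 + 217\right) = 158 \cdot 297 = 46926$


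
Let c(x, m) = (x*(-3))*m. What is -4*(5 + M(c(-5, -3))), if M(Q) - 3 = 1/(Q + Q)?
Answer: -1438/45 ≈ -31.956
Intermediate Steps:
c(x, m) = -3*m*x (c(x, m) = (-3*x)*m = -3*m*x)
M(Q) = 3 + 1/(2*Q) (M(Q) = 3 + 1/(Q + Q) = 3 + 1/(2*Q))
-4*(5 + M(c(-5, -3))) = -4*(5 + (3 + 1/(2*((-3*(-3)*(-5)))))) = -4*(5 + (3 + (1/2)/(-45))) = -4*(5 + (3 + (1/2)*(-1/45))) = -4*(5 + (3 - 1/90)) = -4*(5 + 269/90) = -4*719/90 = -1438/45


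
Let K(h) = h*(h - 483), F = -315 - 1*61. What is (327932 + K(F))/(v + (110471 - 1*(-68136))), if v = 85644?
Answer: 650916/264251 ≈ 2.4632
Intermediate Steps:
F = -376 (F = -315 - 61 = -376)
K(h) = h*(-483 + h)
(327932 + K(F))/(v + (110471 - 1*(-68136))) = (327932 - 376*(-483 - 376))/(85644 + (110471 - 1*(-68136))) = (327932 - 376*(-859))/(85644 + (110471 + 68136)) = (327932 + 322984)/(85644 + 178607) = 650916/264251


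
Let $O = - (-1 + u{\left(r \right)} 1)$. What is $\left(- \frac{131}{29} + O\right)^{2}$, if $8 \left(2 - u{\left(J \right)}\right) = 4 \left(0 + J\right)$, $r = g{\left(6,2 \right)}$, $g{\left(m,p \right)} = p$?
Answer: $\frac{17161}{841} \approx 20.405$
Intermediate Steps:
$r = 2$
$u{\left(J \right)} = 2 - \frac{J}{2}$ ($u{\left(J \right)} = 2 - \frac{4 \left(0 + J\right)}{8} = 2 - \frac{4 J}{8} = 2 - \frac{J}{2}$)
$O = 0$ ($O = - (-1 + \left(2 - 1\right) 1) = - (-1 + 1 \cdot 1) = - (-1 + 1) = \left(-1\right) 0 = 0$)
$\left(- \frac{131}{29} + O\right)^{2} = \left(- \frac{131}{29} + 0\right)^{2} = \left(- \frac{131}{29}\right)^{2} = \frac{17161}{841}$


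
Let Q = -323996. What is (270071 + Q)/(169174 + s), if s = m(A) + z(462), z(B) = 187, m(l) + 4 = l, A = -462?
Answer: -10785/33779 ≈ -0.31928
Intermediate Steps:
m(l) = -4 + l
s = -279 (s = (-4 - 462) + 187 = -466 + 187 = -279)
(270071 + Q)/(169174 + s) = (270071 - 323996)/(169174 - 279) = -53925/168895 = -53925*1/168895 = -10785/33779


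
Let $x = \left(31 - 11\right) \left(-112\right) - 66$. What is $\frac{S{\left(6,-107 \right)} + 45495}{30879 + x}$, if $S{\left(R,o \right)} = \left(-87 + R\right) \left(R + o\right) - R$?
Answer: $\frac{53670}{28573} \approx 1.8783$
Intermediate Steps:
$S{\left(R,o \right)} = - R + \left(-87 + R\right) \left(R + o\right)$
$x = -2306$ ($x = 20 \left(-112\right) - 66 = -2240 - 66 = -2306$)
$\frac{S{\left(6,-107 \right)} + 45495}{30879 + x} = \frac{\left(6^{2} - 528 - -9309 + 6 \left(-107\right)\right) + 45495}{30879 - 2306} = \frac{\left(36 - 528 + 9309 - 642\right) + 45495}{28573} = \left(8175 + 45495\right) \frac{1}{28573} = 53670 \cdot \frac{1}{28573} = \frac{53670}{28573}$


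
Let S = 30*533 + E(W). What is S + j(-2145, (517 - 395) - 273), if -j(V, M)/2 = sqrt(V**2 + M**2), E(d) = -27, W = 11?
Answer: 15963 - 2*sqrt(4623826) ≈ 11662.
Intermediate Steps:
S = 15963 (S = 30*533 - 27 = 15990 - 27 = 15963)
j(V, M) = -2*sqrt(M**2 + V**2) (j(V, M) = -2*sqrt(V**2 + M**2) = -2*sqrt(M**2 + V**2))
S + j(-2145, (517 - 395) - 273) = 15963 - 2*sqrt(((517 - 395) - 273)**2 + (-2145)**2) = 15963 - 2*sqrt((122 - 273)**2 + 4601025) = 15963 - 2*sqrt((-151)**2 + 4601025) = 15963 - 2*sqrt(22801 + 4601025) = 15963 - 2*sqrt(4623826)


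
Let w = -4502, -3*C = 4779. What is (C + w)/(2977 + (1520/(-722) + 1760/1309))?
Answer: -13780795/6729277 ≈ -2.0479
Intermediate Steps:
C = -1593 (C = -⅓*4779 = -1593)
(C + w)/(2977 + (1520/(-722) + 1760/1309)) = (-1593 - 4502)/(2977 + (1520/(-722) + 1760/1309)) = -6095/(2977 + (1520*(-1/722) + 1760*(1/1309))) = -6095/(2977 + (-40/19 + 160/119)) = -6095/(2977 - 1720/2261) = -6095/6729277/2261 = -6095*2261/6729277 = -13780795/6729277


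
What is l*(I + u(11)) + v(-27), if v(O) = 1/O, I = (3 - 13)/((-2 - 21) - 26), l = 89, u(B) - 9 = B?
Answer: 2378921/1323 ≈ 1798.1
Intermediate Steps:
u(B) = 9 + B
I = 10/49 (I = -10/(-23 - 26) = -10/(-49) = -10*(-1/49) = 10/49 ≈ 0.20408)
l*(I + u(11)) + v(-27) = 89*(10/49 + (9 + 11)) + 1/(-27) = 89*(10/49 + 20) - 1/27 = 89*(990/49) - 1/27 = 88110/49 - 1/27 = 2378921/1323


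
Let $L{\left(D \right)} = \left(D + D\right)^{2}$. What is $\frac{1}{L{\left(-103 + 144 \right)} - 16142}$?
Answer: $- \frac{1}{9418} \approx -0.00010618$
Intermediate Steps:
$L{\left(D \right)} = 4 D^{2}$ ($L{\left(D \right)} = \left(2 D\right)^{2} = 4 D^{2}$)
$\frac{1}{L{\left(-103 + 144 \right)} - 16142} = \frac{1}{4 \left(-103 + 144\right)^{2} - 16142} = \frac{1}{4 \cdot 41^{2} - 16142} = \frac{1}{4 \cdot 1681 - 16142} = \frac{1}{6724 - 16142} = \frac{1}{-9418} = - \frac{1}{9418}$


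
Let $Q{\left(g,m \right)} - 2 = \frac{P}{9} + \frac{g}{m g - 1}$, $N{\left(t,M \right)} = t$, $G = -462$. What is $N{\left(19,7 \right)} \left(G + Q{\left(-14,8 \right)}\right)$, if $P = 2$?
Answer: $- \frac{8881892}{1017} \approx -8733.4$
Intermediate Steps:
$Q{\left(g,m \right)} = \frac{20}{9} + \frac{g}{-1 + g m}$ ($Q{\left(g,m \right)} = 2 + \left(\frac{2}{9} + \frac{g}{m g - 1}\right) = 2 + \left(2 \cdot \frac{1}{9} + \frac{g}{g m - 1}\right) = 2 + \left(\frac{2}{9} + \frac{g}{-1 + g m}\right) = \frac{20}{9} + \frac{g}{-1 + g m}$)
$N{\left(19,7 \right)} \left(G + Q{\left(-14,8 \right)}\right) = 19 \left(-462 + \frac{-20 + 9 \left(-14\right) + 20 \left(-14\right) 8}{9 \left(-1 - 112\right)}\right) = 19 \left(-462 + \frac{-20 - 126 - 2240}{9 \left(-1 - 112\right)}\right) = 19 \left(-462 + \frac{1}{9} \frac{1}{-113} \left(-2386\right)\right) = 19 \left(-462 + \frac{1}{9} \left(- \frac{1}{113}\right) \left(-2386\right)\right) = 19 \left(-462 + \frac{2386}{1017}\right) = 19 \left(- \frac{467468}{1017}\right) = - \frac{8881892}{1017}$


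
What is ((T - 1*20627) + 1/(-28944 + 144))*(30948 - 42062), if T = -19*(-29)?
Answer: 3212995167157/14400 ≈ 2.2312e+8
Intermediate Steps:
T = 551
((T - 1*20627) + 1/(-28944 + 144))*(30948 - 42062) = ((551 - 1*20627) + 1/(-28944 + 144))*(30948 - 42062) = ((551 - 20627) + 1/(-28800))*(-11114) = (-20076 - 1/28800)*(-11114) = -578188801/28800*(-11114) = 3212995167157/14400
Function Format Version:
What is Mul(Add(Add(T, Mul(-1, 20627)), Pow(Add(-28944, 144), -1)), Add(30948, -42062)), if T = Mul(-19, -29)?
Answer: Rational(3212995167157, 14400) ≈ 2.2312e+8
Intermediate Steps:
T = 551
Mul(Add(Add(T, Mul(-1, 20627)), Pow(Add(-28944, 144), -1)), Add(30948, -42062)) = Mul(Add(Add(551, Mul(-1, 20627)), Pow(Add(-28944, 144), -1)), Add(30948, -42062)) = Mul(Add(Add(551, -20627), Pow(-28800, -1)), -11114) = Mul(Add(-20076, Rational(-1, 28800)), -11114) = Mul(Rational(-578188801, 28800), -11114) = Rational(3212995167157, 14400)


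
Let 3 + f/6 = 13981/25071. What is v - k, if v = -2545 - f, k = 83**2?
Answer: -78717474/8357 ≈ -9419.3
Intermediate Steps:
f = -122464/8357 (f = -18 + 6*(13981/25071) = -18 + 27962/8357 = -122464/8357 ≈ -14.654)
k = 6889
v = -21146101/8357 (v = -2545 - 1*(-122464/8357) = -2545 + 122464/8357 = -21146101/8357 ≈ -2530.3)
v - k = -21146101/8357 - 1*6889 = -21146101/8357 - 6889 = -78717474/8357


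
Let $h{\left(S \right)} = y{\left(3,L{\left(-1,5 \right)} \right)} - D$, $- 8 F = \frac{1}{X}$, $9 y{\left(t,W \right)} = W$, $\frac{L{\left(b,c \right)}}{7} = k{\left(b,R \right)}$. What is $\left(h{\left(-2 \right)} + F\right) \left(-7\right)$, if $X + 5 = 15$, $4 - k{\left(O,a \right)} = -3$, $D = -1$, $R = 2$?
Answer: $- \frac{32417}{720} \approx -45.024$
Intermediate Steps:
$k{\left(O,a \right)} = 7$ ($k{\left(O,a \right)} = 4 - -3 = 4 + 3 = 7$)
$L{\left(b,c \right)} = 49$ ($L{\left(b,c \right)} = 7 \cdot 7 = 49$)
$y{\left(t,W \right)} = \frac{W}{9}$
$X = 10$ ($X = -5 + 15 = 10$)
$F = - \frac{1}{80}$ ($F = - \frac{1}{8 \cdot 10} = \left(- \frac{1}{8}\right) \frac{1}{10} = - \frac{1}{80} \approx -0.0125$)
$h{\left(S \right)} = \frac{58}{9}$ ($h{\left(S \right)} = \frac{1}{9} \cdot 49 - -1 = \frac{49}{9} + 1 = \frac{58}{9}$)
$\left(h{\left(-2 \right)} + F\right) \left(-7\right) = \left(\frac{58}{9} - \frac{1}{80}\right) \left(-7\right) = \frac{4631}{720} \left(-7\right) = - \frac{32417}{720}$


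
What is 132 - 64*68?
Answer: -4220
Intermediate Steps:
132 - 64*68 = 132 - 4352 = -4220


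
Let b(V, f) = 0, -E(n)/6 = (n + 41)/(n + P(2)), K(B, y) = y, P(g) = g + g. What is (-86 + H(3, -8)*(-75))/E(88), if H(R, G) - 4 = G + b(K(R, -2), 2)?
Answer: -9844/387 ≈ -25.437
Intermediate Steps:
P(g) = 2*g
E(n) = -6*(41 + n)/(4 + n) (E(n) = -6*(n + 41)/(n + 2*2) = -6*(41 + n)/(n + 4) = -6*(41 + n)/(4 + n))
H(R, G) = 4 + G (H(R, G) = 4 + (G + 0) = 4 + G)
(-86 + H(3, -8)*(-75))/E(88) = (-86 + (4 - 8)*(-75))/((6*(-41 - 1*88)/(4 + 88))) = (-86 - 4*(-75))/((6*(-41 - 88)/92)) = (-86 + 300)/((6*(1/92)*(-129))) = 214/(-387/46) = 214*(-46/387) = -9844/387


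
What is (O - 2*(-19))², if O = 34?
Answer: 5184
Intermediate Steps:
(O - 2*(-19))² = (34 - 2*(-19))² = (34 + 38)² = 72² = 5184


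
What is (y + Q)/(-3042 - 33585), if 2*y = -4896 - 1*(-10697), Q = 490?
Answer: -6781/73254 ≈ -0.092568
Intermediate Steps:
y = 5801/2 (y = (-4896 - 1*(-10697))/2 = (-4896 + 10697)/2 = (1/2)*5801 = 5801/2 ≈ 2900.5)
(y + Q)/(-3042 - 33585) = (5801/2 + 490)/(-3042 - 33585) = (6781/2)/(-36627) = (6781/2)*(-1/36627) = -6781/73254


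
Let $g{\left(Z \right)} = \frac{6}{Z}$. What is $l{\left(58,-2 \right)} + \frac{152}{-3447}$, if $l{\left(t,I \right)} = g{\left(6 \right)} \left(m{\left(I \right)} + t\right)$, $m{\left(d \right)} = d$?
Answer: $\frac{192880}{3447} \approx 55.956$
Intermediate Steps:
$l{\left(t,I \right)} = I + t$ ($l{\left(t,I \right)} = \frac{6}{6} \left(I + t\right) = 6 \cdot \frac{1}{6} \left(I + t\right) = 1 \left(I + t\right) = I + t$)
$l{\left(58,-2 \right)} + \frac{152}{-3447} = \left(-2 + 58\right) + \frac{152}{-3447} = 56 + 152 \left(- \frac{1}{3447}\right) = 56 - \frac{152}{3447} = \frac{192880}{3447}$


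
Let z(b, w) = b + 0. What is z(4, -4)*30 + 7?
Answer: 127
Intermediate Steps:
z(b, w) = b
z(4, -4)*30 + 7 = 4*30 + 7 = 120 + 7 = 127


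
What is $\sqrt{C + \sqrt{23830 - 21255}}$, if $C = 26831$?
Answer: $\sqrt{26831 + 5 \sqrt{103}} \approx 163.96$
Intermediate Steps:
$\sqrt{C + \sqrt{23830 - 21255}} = \sqrt{26831 + \sqrt{23830 - 21255}} = \sqrt{26831 + \sqrt{2575}} = \sqrt{26831 + 5 \sqrt{103}}$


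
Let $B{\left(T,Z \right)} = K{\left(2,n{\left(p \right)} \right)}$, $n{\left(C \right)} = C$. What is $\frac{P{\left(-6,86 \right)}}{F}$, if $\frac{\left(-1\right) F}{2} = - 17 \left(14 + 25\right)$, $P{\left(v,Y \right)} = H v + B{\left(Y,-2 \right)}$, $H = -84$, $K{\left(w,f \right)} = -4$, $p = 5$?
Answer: $\frac{250}{663} \approx 0.37707$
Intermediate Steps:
$B{\left(T,Z \right)} = -4$
$P{\left(v,Y \right)} = -4 - 84 v$ ($P{\left(v,Y \right)} = - 84 v - 4 = -4 - 84 v$)
$F = 1326$ ($F = - 2 \left(- 17 \left(14 + 25\right)\right) = - 2 \left(\left(-17\right) 39\right) = \left(-2\right) \left(-663\right) = 1326$)
$\frac{P{\left(-6,86 \right)}}{F} = \frac{-4 - -504}{1326} = \left(-4 + 504\right) \frac{1}{1326} = 500 \cdot \frac{1}{1326} = \frac{250}{663}$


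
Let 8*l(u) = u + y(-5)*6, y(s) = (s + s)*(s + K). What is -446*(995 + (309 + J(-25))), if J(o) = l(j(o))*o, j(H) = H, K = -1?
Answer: -458711/4 ≈ -1.1468e+5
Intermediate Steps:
y(s) = 2*s*(-1 + s) (y(s) = (s + s)*(s - 1) = (2*s)*(-1 + s) = 2*s*(-1 + s))
l(u) = 45 + u/8 (l(u) = (u + (2*(-5)*(-1 - 5))*6)/8 = (u + (2*(-5)*(-6))*6)/8 = (u + 60*6)/8 = (u + 360)/8 = (360 + u)/8 = 45 + u/8)
J(o) = o*(45 + o/8) (J(o) = (45 + o/8)*o = o*(45 + o/8))
-446*(995 + (309 + J(-25))) = -446*(995 + (309 + (1/8)*(-25)*(360 - 25))) = -446*(995 + (309 + (1/8)*(-25)*335)) = -446*(995 + (309 - 8375/8)) = -446*(995 - 5903/8) = -446*2057/8 = -458711/4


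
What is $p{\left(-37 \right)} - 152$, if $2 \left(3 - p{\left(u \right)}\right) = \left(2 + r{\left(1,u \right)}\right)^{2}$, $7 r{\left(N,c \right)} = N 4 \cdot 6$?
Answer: $- \frac{8023}{49} \approx -163.73$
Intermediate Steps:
$r{\left(N,c \right)} = \frac{24 N}{7}$ ($r{\left(N,c \right)} = \frac{N 4 \cdot 6}{7} = \frac{4 N 6}{7} = \frac{24 N}{7}$)
$p{\left(u \right)} = - \frac{575}{49}$ ($p{\left(u \right)} = 3 - \frac{\left(2 + \frac{24}{7} \cdot 1\right)^{2}}{2} = 3 - \frac{\left(2 + \frac{24}{7}\right)^{2}}{2} = 3 - \frac{\left(\frac{38}{7}\right)^{2}}{2} = 3 - \frac{722}{49} = - \frac{575}{49}$)
$p{\left(-37 \right)} - 152 = - \frac{575}{49} - 152 = - \frac{8023}{49}$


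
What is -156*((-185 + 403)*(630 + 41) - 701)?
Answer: -22710012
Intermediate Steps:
-156*((-185 + 403)*(630 + 41) - 701) = -156*(218*671 - 701) = -156*(146278 - 701) = -156*145577 = -22710012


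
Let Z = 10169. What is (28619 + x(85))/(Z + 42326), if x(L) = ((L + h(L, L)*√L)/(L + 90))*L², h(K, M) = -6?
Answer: 224898/367465 - 1734*√85/367465 ≈ 0.56852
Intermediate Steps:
x(L) = L²*(L - 6*√L)/(90 + L) (x(L) = ((L - 6*√L)/(L + 90))*L² = ((L - 6*√L)/(90 + L))*L² = L²*(L - 6*√L)/(90 + L))
(28619 + x(85))/(Z + 42326) = (28619 + (85³ - 43350*√85)/(90 + 85))/(10169 + 42326) = (28619 + (614125 - 43350*√85)/175)/52495 = (28619 + (614125 - 43350*√85)/175)*(1/52495) = (28619 + (24565/7 - 1734*√85/7))*(1/52495) = (224898/7 - 1734*√85/7)*(1/52495) = 224898/367465 - 1734*√85/367465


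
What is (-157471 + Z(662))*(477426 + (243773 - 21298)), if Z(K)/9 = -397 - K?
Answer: -116884866802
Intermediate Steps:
Z(K) = -3573 - 9*K (Z(K) = 9*(-397 - K) = -3573 - 9*K)
(-157471 + Z(662))*(477426 + (243773 - 21298)) = (-157471 + (-3573 - 9*662))*(477426 + (243773 - 21298)) = (-157471 + (-3573 - 5958))*(477426 + 222475) = (-157471 - 9531)*699901 = -167002*699901 = -116884866802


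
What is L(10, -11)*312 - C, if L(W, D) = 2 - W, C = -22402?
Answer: 19906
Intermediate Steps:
L(10, -11)*312 - C = (2 - 1*10)*312 - 1*(-22402) = (2 - 10)*312 + 22402 = -8*312 + 22402 = -2496 + 22402 = 19906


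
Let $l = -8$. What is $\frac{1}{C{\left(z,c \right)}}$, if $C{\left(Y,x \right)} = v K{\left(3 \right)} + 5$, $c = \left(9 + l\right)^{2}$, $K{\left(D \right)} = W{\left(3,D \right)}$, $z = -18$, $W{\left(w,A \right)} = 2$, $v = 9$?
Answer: $\frac{1}{23} \approx 0.043478$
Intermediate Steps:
$K{\left(D \right)} = 2$
$c = 1$ ($c = \left(9 - 8\right)^{2} = 1^{2} = 1$)
$C{\left(Y,x \right)} = 23$ ($C{\left(Y,x \right)} = 9 \cdot 2 + 5 = 18 + 5 = 23$)
$\frac{1}{C{\left(z,c \right)}} = \frac{1}{23}$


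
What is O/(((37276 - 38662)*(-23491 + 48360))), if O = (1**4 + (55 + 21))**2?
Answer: -77/447642 ≈ -0.00017201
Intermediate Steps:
O = 5929 (O = (1 + 76)**2 = 77**2 = 5929)
O/(((37276 - 38662)*(-23491 + 48360))) = 5929/(((37276 - 38662)*(-23491 + 48360))) = 5929/((-1386*24869)) = 5929/(-34468434) = 5929*(-1/34468434) = -77/447642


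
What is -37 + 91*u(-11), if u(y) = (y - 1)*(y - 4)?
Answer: 16343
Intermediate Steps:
u(y) = (-1 + y)*(-4 + y)
-37 + 91*u(-11) = -37 + 91*(4 + (-11)**2 - 5*(-11)) = -37 + 91*(4 + 121 + 55) = -37 + 91*180 = -37 + 16380 = 16343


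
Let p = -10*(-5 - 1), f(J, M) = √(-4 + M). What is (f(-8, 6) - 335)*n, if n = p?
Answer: -20100 + 60*√2 ≈ -20015.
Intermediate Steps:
p = 60 (p = -10*(-6) = 60)
n = 60
(f(-8, 6) - 335)*n = (√(-4 + 6) - 335)*60 = (√2 - 335)*60 = (-335 + √2)*60 = -20100 + 60*√2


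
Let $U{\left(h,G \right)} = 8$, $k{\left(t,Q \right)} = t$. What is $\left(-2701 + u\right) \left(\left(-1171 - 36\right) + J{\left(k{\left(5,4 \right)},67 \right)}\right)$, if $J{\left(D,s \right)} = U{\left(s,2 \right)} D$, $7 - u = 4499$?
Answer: $8394231$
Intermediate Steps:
$u = -4492$ ($u = 7 - 4499 = -4492$)
$J{\left(D,s \right)} = 8 D$
$\left(-2701 + u\right) \left(\left(-1171 - 36\right) + J{\left(k{\left(5,4 \right)},67 \right)}\right) = \left(-2701 - 4492\right) \left(\left(-1171 - 36\right) + 8 \cdot 5\right) = - 7193 \left(\left(-1171 - 36\right) + 40\right) = - 7193 \left(-1207 + 40\right) = \left(-7193\right) \left(-1167\right) = 8394231$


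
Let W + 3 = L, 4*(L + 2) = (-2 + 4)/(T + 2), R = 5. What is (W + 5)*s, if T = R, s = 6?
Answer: 3/7 ≈ 0.42857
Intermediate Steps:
T = 5
L = -27/14 (L = -2 + ((-2 + 4)/(5 + 2))/4 = -2 + (2/7)/4 = -2 + (2*(⅐))/4 = -2 + (¼)*(2/7) = -2 + 1/14 = -27/14 ≈ -1.9286)
W = -69/14 (W = -3 - 27/14 = -69/14 ≈ -4.9286)
(W + 5)*s = (-69/14 + 5)*6 = (1/14)*6 = 3/7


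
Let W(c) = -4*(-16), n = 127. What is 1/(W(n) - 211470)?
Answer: -1/211406 ≈ -4.7302e-6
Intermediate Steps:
W(c) = 64
1/(W(n) - 211470) = 1/(64 - 211470) = 1/(-211406) = -1/211406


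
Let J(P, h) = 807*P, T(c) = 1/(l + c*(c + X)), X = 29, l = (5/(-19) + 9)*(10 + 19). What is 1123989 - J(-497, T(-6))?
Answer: 1525068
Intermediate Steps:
l = 4814/19 (l = (5*(-1/19) + 9)*29 = (-5/19 + 9)*29 = (166/19)*29 = 4814/19 ≈ 253.37)
T(c) = 1/(4814/19 + c*(29 + c)) (T(c) = 1/(4814/19 + c*(c + 29)) = 1/(4814/19 + c*(29 + c)))
1123989 - J(-497, T(-6)) = 1123989 - 807*(-497) = 1123989 - 1*(-401079) = 1123989 + 401079 = 1525068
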